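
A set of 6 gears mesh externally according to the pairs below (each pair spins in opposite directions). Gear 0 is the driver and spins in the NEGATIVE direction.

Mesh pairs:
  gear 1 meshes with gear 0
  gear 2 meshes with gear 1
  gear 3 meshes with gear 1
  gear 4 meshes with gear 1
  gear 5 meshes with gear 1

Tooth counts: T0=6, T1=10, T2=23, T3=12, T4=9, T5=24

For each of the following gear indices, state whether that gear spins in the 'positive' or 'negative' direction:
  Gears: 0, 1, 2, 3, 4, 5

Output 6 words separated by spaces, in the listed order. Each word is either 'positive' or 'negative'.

Answer: negative positive negative negative negative negative

Derivation:
Gear 0 (driver): negative (depth 0)
  gear 1: meshes with gear 0 -> depth 1 -> positive (opposite of gear 0)
  gear 2: meshes with gear 1 -> depth 2 -> negative (opposite of gear 1)
  gear 3: meshes with gear 1 -> depth 2 -> negative (opposite of gear 1)
  gear 4: meshes with gear 1 -> depth 2 -> negative (opposite of gear 1)
  gear 5: meshes with gear 1 -> depth 2 -> negative (opposite of gear 1)
Queried indices 0, 1, 2, 3, 4, 5 -> negative, positive, negative, negative, negative, negative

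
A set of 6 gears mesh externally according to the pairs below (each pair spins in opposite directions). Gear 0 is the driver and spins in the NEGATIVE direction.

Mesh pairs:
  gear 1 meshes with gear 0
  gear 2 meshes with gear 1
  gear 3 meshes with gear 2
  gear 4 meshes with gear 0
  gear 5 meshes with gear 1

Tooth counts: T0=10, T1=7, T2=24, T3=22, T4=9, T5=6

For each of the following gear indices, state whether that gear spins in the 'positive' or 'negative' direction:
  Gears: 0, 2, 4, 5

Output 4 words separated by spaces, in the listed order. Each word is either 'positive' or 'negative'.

Answer: negative negative positive negative

Derivation:
Gear 0 (driver): negative (depth 0)
  gear 1: meshes with gear 0 -> depth 1 -> positive (opposite of gear 0)
  gear 2: meshes with gear 1 -> depth 2 -> negative (opposite of gear 1)
  gear 3: meshes with gear 2 -> depth 3 -> positive (opposite of gear 2)
  gear 4: meshes with gear 0 -> depth 1 -> positive (opposite of gear 0)
  gear 5: meshes with gear 1 -> depth 2 -> negative (opposite of gear 1)
Queried indices 0, 2, 4, 5 -> negative, negative, positive, negative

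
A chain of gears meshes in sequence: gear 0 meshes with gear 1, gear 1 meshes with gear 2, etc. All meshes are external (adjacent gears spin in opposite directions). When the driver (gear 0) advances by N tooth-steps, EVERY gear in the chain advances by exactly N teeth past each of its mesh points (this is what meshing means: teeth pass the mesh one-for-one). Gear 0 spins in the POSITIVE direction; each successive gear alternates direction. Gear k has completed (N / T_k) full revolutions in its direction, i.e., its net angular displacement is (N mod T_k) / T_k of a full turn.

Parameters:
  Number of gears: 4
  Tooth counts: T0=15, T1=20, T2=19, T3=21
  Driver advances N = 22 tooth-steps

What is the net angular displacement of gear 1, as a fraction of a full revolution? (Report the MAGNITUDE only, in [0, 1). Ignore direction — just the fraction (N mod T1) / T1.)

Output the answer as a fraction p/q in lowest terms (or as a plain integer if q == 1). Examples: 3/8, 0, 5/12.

Answer: 1/10

Derivation:
Chain of 4 gears, tooth counts: [15, 20, 19, 21]
  gear 0: T0=15, direction=positive, advance = 22 mod 15 = 7 teeth = 7/15 turn
  gear 1: T1=20, direction=negative, advance = 22 mod 20 = 2 teeth = 2/20 turn
  gear 2: T2=19, direction=positive, advance = 22 mod 19 = 3 teeth = 3/19 turn
  gear 3: T3=21, direction=negative, advance = 22 mod 21 = 1 teeth = 1/21 turn
Gear 1: 22 mod 20 = 2
Fraction = 2 / 20 = 1/10 (gcd(2,20)=2) = 1/10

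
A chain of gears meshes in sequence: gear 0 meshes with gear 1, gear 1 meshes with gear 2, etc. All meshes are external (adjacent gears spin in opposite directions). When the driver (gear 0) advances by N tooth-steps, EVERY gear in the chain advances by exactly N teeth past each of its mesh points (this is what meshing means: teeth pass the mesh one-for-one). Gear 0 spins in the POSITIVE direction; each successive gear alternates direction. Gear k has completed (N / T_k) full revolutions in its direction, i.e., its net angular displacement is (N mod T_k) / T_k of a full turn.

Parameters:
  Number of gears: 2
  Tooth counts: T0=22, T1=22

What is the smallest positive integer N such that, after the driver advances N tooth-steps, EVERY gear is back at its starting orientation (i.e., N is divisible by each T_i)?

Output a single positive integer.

Answer: 22

Derivation:
Gear k returns to start when N is a multiple of T_k.
All gears at start simultaneously when N is a common multiple of [22, 22]; the smallest such N is lcm(22, 22).
Start: lcm = T0 = 22
Fold in T1=22: gcd(22, 22) = 22; lcm(22, 22) = 22 * 22 / 22 = 484 / 22 = 22
Full cycle length = 22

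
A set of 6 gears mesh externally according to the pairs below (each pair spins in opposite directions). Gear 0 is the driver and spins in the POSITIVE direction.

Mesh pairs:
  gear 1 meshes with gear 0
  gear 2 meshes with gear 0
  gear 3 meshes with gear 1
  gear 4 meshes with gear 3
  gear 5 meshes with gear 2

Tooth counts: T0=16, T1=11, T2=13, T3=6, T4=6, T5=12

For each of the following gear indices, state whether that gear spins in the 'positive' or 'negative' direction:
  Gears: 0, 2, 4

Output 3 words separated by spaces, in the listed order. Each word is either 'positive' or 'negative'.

Gear 0 (driver): positive (depth 0)
  gear 1: meshes with gear 0 -> depth 1 -> negative (opposite of gear 0)
  gear 2: meshes with gear 0 -> depth 1 -> negative (opposite of gear 0)
  gear 3: meshes with gear 1 -> depth 2 -> positive (opposite of gear 1)
  gear 4: meshes with gear 3 -> depth 3 -> negative (opposite of gear 3)
  gear 5: meshes with gear 2 -> depth 2 -> positive (opposite of gear 2)
Queried indices 0, 2, 4 -> positive, negative, negative

Answer: positive negative negative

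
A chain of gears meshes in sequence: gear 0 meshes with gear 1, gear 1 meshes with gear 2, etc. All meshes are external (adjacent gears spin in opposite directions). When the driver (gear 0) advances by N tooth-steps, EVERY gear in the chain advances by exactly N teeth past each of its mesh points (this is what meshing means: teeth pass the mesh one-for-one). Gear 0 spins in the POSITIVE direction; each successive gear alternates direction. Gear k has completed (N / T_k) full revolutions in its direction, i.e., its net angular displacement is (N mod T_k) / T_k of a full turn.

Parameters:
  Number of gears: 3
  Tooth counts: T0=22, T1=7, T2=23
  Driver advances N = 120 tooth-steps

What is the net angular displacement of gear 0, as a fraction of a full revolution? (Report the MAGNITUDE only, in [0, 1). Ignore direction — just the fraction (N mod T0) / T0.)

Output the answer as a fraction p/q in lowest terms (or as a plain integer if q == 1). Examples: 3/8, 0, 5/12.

Chain of 3 gears, tooth counts: [22, 7, 23]
  gear 0: T0=22, direction=positive, advance = 120 mod 22 = 10 teeth = 10/22 turn
  gear 1: T1=7, direction=negative, advance = 120 mod 7 = 1 teeth = 1/7 turn
  gear 2: T2=23, direction=positive, advance = 120 mod 23 = 5 teeth = 5/23 turn
Gear 0: 120 mod 22 = 10
Fraction = 10 / 22 = 5/11 (gcd(10,22)=2) = 5/11

Answer: 5/11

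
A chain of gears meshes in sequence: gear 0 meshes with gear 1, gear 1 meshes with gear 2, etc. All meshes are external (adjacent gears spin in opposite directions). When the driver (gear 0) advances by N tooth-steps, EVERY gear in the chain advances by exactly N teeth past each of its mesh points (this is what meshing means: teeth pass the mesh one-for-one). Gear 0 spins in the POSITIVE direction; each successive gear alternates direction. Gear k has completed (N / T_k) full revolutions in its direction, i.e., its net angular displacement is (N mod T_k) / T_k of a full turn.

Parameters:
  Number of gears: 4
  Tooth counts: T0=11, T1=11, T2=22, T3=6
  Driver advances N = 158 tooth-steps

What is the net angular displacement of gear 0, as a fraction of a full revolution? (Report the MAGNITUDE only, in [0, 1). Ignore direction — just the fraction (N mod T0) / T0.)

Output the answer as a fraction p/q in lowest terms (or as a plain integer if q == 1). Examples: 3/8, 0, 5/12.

Answer: 4/11

Derivation:
Chain of 4 gears, tooth counts: [11, 11, 22, 6]
  gear 0: T0=11, direction=positive, advance = 158 mod 11 = 4 teeth = 4/11 turn
  gear 1: T1=11, direction=negative, advance = 158 mod 11 = 4 teeth = 4/11 turn
  gear 2: T2=22, direction=positive, advance = 158 mod 22 = 4 teeth = 4/22 turn
  gear 3: T3=6, direction=negative, advance = 158 mod 6 = 2 teeth = 2/6 turn
Gear 0: 158 mod 11 = 4
Fraction = 4 / 11 = 4/11 (gcd(4,11)=1) = 4/11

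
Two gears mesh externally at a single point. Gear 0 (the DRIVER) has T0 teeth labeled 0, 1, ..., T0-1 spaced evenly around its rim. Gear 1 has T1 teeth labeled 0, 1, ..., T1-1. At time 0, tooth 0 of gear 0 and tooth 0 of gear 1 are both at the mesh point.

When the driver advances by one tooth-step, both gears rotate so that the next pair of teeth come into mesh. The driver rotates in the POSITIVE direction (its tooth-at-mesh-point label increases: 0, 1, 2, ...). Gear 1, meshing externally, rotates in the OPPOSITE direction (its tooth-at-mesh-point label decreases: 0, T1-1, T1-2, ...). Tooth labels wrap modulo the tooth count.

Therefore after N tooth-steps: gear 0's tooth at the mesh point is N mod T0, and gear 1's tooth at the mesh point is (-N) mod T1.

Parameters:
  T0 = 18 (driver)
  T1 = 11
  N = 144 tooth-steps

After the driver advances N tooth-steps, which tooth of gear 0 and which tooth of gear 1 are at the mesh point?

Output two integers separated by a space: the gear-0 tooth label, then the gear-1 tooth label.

Gear 0 (driver, T0=18): tooth at mesh = N mod T0
  144 = 8 * 18 + 0, so 144 mod 18 = 0
  gear 0 tooth = 0
Gear 1 (driven, T1=11): tooth at mesh = (-N) mod T1
  144 = 13 * 11 + 1, so 144 mod 11 = 1
  (-144) mod 11 = (-1) mod 11 = 11 - 1 = 10
Mesh after 144 steps: gear-0 tooth 0 meets gear-1 tooth 10

Answer: 0 10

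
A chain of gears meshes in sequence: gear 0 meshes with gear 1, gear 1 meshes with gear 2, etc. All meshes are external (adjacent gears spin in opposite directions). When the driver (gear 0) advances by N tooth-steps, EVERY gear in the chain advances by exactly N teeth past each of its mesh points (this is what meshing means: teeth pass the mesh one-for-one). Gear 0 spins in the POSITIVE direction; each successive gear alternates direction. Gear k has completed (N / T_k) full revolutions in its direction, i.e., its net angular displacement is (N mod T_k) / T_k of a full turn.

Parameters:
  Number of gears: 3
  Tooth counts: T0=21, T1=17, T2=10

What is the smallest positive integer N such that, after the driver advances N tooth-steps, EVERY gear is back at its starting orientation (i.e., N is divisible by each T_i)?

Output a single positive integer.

Answer: 3570

Derivation:
Gear k returns to start when N is a multiple of T_k.
All gears at start simultaneously when N is a common multiple of [21, 17, 10]; the smallest such N is lcm(21, 17, 10).
Start: lcm = T0 = 21
Fold in T1=17: gcd(21, 17) = 1; lcm(21, 17) = 21 * 17 / 1 = 357 / 1 = 357
Fold in T2=10: gcd(357, 10) = 1; lcm(357, 10) = 357 * 10 / 1 = 3570 / 1 = 3570
Full cycle length = 3570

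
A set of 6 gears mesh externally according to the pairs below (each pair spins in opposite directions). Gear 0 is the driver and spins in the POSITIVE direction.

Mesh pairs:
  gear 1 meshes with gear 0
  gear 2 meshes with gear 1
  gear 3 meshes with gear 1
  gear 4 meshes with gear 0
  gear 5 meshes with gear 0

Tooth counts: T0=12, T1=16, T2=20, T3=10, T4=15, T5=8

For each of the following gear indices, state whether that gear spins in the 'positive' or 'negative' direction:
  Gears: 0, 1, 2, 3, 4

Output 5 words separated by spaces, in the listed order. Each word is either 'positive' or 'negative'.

Gear 0 (driver): positive (depth 0)
  gear 1: meshes with gear 0 -> depth 1 -> negative (opposite of gear 0)
  gear 2: meshes with gear 1 -> depth 2 -> positive (opposite of gear 1)
  gear 3: meshes with gear 1 -> depth 2 -> positive (opposite of gear 1)
  gear 4: meshes with gear 0 -> depth 1 -> negative (opposite of gear 0)
  gear 5: meshes with gear 0 -> depth 1 -> negative (opposite of gear 0)
Queried indices 0, 1, 2, 3, 4 -> positive, negative, positive, positive, negative

Answer: positive negative positive positive negative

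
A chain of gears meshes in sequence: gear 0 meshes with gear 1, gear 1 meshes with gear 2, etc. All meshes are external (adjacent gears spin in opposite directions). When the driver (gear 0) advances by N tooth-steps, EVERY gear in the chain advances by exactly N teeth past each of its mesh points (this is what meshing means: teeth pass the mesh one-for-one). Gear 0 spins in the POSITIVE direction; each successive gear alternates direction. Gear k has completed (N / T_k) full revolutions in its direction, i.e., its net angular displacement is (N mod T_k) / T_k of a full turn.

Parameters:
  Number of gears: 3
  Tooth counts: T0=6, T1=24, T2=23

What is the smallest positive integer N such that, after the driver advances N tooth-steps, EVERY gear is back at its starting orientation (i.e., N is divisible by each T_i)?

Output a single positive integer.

Answer: 552

Derivation:
Gear k returns to start when N is a multiple of T_k.
All gears at start simultaneously when N is a common multiple of [6, 24, 23]; the smallest such N is lcm(6, 24, 23).
Start: lcm = T0 = 6
Fold in T1=24: gcd(6, 24) = 6; lcm(6, 24) = 6 * 24 / 6 = 144 / 6 = 24
Fold in T2=23: gcd(24, 23) = 1; lcm(24, 23) = 24 * 23 / 1 = 552 / 1 = 552
Full cycle length = 552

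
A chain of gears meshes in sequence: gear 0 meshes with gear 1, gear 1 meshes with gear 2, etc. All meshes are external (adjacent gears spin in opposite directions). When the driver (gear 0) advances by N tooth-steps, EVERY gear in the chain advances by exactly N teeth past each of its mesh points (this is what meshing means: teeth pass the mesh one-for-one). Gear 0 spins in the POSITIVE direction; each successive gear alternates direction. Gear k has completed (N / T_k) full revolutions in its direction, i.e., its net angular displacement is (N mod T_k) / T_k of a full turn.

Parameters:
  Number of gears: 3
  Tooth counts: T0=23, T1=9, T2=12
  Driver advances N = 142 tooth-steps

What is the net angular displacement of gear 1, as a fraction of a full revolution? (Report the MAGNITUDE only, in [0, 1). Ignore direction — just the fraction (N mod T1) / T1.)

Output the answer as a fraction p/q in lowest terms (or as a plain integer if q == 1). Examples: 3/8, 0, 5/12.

Answer: 7/9

Derivation:
Chain of 3 gears, tooth counts: [23, 9, 12]
  gear 0: T0=23, direction=positive, advance = 142 mod 23 = 4 teeth = 4/23 turn
  gear 1: T1=9, direction=negative, advance = 142 mod 9 = 7 teeth = 7/9 turn
  gear 2: T2=12, direction=positive, advance = 142 mod 12 = 10 teeth = 10/12 turn
Gear 1: 142 mod 9 = 7
Fraction = 7 / 9 = 7/9 (gcd(7,9)=1) = 7/9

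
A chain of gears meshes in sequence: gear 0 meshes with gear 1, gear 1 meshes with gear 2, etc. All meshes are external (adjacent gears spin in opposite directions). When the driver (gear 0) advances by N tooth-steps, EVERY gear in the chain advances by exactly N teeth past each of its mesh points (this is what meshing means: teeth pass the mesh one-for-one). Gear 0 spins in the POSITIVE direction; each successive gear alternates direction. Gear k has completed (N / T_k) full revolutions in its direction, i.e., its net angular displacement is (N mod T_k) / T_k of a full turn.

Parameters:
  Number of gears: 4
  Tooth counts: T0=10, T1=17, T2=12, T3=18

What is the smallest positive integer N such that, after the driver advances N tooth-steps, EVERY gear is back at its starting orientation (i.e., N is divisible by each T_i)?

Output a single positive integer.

Answer: 3060

Derivation:
Gear k returns to start when N is a multiple of T_k.
All gears at start simultaneously when N is a common multiple of [10, 17, 12, 18]; the smallest such N is lcm(10, 17, 12, 18).
Start: lcm = T0 = 10
Fold in T1=17: gcd(10, 17) = 1; lcm(10, 17) = 10 * 17 / 1 = 170 / 1 = 170
Fold in T2=12: gcd(170, 12) = 2; lcm(170, 12) = 170 * 12 / 2 = 2040 / 2 = 1020
Fold in T3=18: gcd(1020, 18) = 6; lcm(1020, 18) = 1020 * 18 / 6 = 18360 / 6 = 3060
Full cycle length = 3060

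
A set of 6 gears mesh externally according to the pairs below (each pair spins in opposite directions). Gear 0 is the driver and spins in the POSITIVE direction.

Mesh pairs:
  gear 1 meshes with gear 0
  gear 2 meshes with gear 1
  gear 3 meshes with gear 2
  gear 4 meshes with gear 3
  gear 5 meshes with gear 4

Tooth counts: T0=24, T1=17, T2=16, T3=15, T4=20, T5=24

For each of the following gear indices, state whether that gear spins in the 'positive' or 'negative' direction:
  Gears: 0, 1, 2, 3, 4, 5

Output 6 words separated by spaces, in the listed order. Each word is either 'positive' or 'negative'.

Gear 0 (driver): positive (depth 0)
  gear 1: meshes with gear 0 -> depth 1 -> negative (opposite of gear 0)
  gear 2: meshes with gear 1 -> depth 2 -> positive (opposite of gear 1)
  gear 3: meshes with gear 2 -> depth 3 -> negative (opposite of gear 2)
  gear 4: meshes with gear 3 -> depth 4 -> positive (opposite of gear 3)
  gear 5: meshes with gear 4 -> depth 5 -> negative (opposite of gear 4)
Queried indices 0, 1, 2, 3, 4, 5 -> positive, negative, positive, negative, positive, negative

Answer: positive negative positive negative positive negative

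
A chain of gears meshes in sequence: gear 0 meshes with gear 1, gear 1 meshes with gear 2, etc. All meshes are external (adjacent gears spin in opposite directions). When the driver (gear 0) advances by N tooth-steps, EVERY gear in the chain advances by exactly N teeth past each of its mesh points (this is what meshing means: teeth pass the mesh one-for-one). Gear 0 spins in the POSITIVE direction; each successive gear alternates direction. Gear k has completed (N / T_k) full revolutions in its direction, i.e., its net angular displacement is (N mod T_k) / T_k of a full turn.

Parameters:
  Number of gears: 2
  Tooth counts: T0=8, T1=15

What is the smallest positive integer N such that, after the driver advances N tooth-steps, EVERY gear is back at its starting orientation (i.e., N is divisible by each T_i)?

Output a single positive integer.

Gear k returns to start when N is a multiple of T_k.
All gears at start simultaneously when N is a common multiple of [8, 15]; the smallest such N is lcm(8, 15).
Start: lcm = T0 = 8
Fold in T1=15: gcd(8, 15) = 1; lcm(8, 15) = 8 * 15 / 1 = 120 / 1 = 120
Full cycle length = 120

Answer: 120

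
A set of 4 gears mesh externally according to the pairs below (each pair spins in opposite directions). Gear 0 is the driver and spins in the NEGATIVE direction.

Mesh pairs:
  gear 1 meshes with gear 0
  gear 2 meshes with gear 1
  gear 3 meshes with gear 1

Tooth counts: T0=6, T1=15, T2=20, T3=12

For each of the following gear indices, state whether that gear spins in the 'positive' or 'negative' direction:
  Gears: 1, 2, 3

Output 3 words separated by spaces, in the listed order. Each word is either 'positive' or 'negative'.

Gear 0 (driver): negative (depth 0)
  gear 1: meshes with gear 0 -> depth 1 -> positive (opposite of gear 0)
  gear 2: meshes with gear 1 -> depth 2 -> negative (opposite of gear 1)
  gear 3: meshes with gear 1 -> depth 2 -> negative (opposite of gear 1)
Queried indices 1, 2, 3 -> positive, negative, negative

Answer: positive negative negative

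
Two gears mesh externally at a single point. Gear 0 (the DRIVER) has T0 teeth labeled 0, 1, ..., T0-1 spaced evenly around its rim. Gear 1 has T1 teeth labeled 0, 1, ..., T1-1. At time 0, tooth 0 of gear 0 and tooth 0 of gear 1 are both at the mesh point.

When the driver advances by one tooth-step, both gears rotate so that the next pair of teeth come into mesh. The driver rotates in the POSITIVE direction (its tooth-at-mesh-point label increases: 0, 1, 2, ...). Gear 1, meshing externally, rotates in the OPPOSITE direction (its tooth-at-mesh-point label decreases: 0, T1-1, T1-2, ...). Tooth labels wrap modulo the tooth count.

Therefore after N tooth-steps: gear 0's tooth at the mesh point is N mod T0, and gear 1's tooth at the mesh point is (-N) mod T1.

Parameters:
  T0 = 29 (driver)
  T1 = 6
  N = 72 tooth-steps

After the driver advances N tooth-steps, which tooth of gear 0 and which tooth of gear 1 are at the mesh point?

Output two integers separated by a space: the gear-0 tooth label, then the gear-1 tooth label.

Answer: 14 0

Derivation:
Gear 0 (driver, T0=29): tooth at mesh = N mod T0
  72 = 2 * 29 + 14, so 72 mod 29 = 14
  gear 0 tooth = 14
Gear 1 (driven, T1=6): tooth at mesh = (-N) mod T1
  72 = 12 * 6 + 0, so 72 mod 6 = 0
  (-72) mod 6 = 0
Mesh after 72 steps: gear-0 tooth 14 meets gear-1 tooth 0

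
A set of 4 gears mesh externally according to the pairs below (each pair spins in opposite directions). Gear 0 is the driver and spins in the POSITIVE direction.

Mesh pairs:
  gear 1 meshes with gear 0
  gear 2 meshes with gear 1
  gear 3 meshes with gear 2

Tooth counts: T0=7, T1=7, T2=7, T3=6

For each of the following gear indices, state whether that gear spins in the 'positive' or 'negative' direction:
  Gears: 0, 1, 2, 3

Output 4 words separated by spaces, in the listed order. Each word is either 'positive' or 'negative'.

Gear 0 (driver): positive (depth 0)
  gear 1: meshes with gear 0 -> depth 1 -> negative (opposite of gear 0)
  gear 2: meshes with gear 1 -> depth 2 -> positive (opposite of gear 1)
  gear 3: meshes with gear 2 -> depth 3 -> negative (opposite of gear 2)
Queried indices 0, 1, 2, 3 -> positive, negative, positive, negative

Answer: positive negative positive negative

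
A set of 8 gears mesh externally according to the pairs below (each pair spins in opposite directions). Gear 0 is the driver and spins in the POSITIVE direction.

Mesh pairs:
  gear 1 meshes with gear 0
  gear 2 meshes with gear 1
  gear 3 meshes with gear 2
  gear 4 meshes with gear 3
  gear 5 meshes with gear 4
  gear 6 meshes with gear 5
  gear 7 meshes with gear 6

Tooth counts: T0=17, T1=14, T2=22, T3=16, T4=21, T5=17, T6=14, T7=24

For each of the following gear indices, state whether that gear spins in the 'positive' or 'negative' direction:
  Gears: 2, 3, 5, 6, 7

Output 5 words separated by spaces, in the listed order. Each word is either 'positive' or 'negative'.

Answer: positive negative negative positive negative

Derivation:
Gear 0 (driver): positive (depth 0)
  gear 1: meshes with gear 0 -> depth 1 -> negative (opposite of gear 0)
  gear 2: meshes with gear 1 -> depth 2 -> positive (opposite of gear 1)
  gear 3: meshes with gear 2 -> depth 3 -> negative (opposite of gear 2)
  gear 4: meshes with gear 3 -> depth 4 -> positive (opposite of gear 3)
  gear 5: meshes with gear 4 -> depth 5 -> negative (opposite of gear 4)
  gear 6: meshes with gear 5 -> depth 6 -> positive (opposite of gear 5)
  gear 7: meshes with gear 6 -> depth 7 -> negative (opposite of gear 6)
Queried indices 2, 3, 5, 6, 7 -> positive, negative, negative, positive, negative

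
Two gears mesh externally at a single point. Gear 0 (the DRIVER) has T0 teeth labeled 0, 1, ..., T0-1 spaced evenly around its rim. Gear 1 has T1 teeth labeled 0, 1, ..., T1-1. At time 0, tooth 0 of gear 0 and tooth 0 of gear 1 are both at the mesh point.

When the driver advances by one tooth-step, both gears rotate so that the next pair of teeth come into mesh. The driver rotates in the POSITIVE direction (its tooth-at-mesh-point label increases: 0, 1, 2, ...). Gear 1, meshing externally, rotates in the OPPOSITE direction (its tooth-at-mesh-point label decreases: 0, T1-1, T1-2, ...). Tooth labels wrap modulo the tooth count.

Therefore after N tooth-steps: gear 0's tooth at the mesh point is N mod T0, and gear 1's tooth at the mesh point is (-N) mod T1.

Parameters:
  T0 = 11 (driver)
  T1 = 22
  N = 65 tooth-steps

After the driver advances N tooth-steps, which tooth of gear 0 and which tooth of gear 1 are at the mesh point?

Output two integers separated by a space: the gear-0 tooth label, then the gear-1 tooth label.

Answer: 10 1

Derivation:
Gear 0 (driver, T0=11): tooth at mesh = N mod T0
  65 = 5 * 11 + 10, so 65 mod 11 = 10
  gear 0 tooth = 10
Gear 1 (driven, T1=22): tooth at mesh = (-N) mod T1
  65 = 2 * 22 + 21, so 65 mod 22 = 21
  (-65) mod 22 = (-21) mod 22 = 22 - 21 = 1
Mesh after 65 steps: gear-0 tooth 10 meets gear-1 tooth 1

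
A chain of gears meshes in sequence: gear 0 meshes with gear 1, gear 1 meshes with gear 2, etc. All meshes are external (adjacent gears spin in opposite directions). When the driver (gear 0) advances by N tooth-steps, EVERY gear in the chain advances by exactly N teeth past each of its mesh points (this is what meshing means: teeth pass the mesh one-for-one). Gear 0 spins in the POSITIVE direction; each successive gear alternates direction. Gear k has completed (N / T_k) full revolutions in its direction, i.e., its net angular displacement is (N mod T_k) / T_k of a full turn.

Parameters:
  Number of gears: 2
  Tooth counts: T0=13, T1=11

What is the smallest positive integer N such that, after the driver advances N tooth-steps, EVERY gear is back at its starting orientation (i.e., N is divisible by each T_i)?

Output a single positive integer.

Answer: 143

Derivation:
Gear k returns to start when N is a multiple of T_k.
All gears at start simultaneously when N is a common multiple of [13, 11]; the smallest such N is lcm(13, 11).
Start: lcm = T0 = 13
Fold in T1=11: gcd(13, 11) = 1; lcm(13, 11) = 13 * 11 / 1 = 143 / 1 = 143
Full cycle length = 143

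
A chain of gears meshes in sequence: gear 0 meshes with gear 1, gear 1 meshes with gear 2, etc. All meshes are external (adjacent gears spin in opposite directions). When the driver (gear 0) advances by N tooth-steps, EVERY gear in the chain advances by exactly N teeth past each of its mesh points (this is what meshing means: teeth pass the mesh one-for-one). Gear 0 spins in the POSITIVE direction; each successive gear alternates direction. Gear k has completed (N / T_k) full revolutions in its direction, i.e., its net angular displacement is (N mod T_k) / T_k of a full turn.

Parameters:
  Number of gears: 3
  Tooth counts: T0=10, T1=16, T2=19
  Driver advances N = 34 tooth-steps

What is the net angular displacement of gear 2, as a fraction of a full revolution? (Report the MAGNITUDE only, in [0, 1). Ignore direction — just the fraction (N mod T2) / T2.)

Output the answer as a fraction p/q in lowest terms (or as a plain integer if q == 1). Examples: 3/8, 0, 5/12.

Chain of 3 gears, tooth counts: [10, 16, 19]
  gear 0: T0=10, direction=positive, advance = 34 mod 10 = 4 teeth = 4/10 turn
  gear 1: T1=16, direction=negative, advance = 34 mod 16 = 2 teeth = 2/16 turn
  gear 2: T2=19, direction=positive, advance = 34 mod 19 = 15 teeth = 15/19 turn
Gear 2: 34 mod 19 = 15
Fraction = 15 / 19 = 15/19 (gcd(15,19)=1) = 15/19

Answer: 15/19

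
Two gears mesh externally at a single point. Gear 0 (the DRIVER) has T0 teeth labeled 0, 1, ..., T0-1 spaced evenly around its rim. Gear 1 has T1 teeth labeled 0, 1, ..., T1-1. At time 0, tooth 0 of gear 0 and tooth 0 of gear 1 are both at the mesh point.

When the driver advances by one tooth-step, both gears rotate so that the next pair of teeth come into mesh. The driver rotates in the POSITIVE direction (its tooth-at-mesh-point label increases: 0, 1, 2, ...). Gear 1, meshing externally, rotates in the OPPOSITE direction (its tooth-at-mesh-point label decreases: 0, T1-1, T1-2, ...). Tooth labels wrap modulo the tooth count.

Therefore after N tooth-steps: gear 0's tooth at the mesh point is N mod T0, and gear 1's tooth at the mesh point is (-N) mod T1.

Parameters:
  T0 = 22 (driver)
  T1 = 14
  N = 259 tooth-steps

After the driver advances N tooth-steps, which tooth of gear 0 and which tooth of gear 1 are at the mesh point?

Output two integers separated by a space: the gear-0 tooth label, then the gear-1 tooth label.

Gear 0 (driver, T0=22): tooth at mesh = N mod T0
  259 = 11 * 22 + 17, so 259 mod 22 = 17
  gear 0 tooth = 17
Gear 1 (driven, T1=14): tooth at mesh = (-N) mod T1
  259 = 18 * 14 + 7, so 259 mod 14 = 7
  (-259) mod 14 = (-7) mod 14 = 14 - 7 = 7
Mesh after 259 steps: gear-0 tooth 17 meets gear-1 tooth 7

Answer: 17 7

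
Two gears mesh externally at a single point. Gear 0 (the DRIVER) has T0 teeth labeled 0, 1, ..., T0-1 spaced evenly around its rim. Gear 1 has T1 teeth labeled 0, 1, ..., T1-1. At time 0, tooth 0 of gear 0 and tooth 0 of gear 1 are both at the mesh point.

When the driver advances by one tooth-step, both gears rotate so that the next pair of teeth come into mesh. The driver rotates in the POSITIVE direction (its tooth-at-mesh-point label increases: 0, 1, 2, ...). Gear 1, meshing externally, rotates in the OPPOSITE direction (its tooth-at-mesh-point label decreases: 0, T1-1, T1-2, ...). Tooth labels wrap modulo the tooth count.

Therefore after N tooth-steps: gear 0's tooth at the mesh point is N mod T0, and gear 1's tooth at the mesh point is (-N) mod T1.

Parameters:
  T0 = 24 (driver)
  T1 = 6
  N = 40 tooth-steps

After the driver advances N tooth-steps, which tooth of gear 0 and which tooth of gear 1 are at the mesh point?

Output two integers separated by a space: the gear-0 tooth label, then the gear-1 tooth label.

Answer: 16 2

Derivation:
Gear 0 (driver, T0=24): tooth at mesh = N mod T0
  40 = 1 * 24 + 16, so 40 mod 24 = 16
  gear 0 tooth = 16
Gear 1 (driven, T1=6): tooth at mesh = (-N) mod T1
  40 = 6 * 6 + 4, so 40 mod 6 = 4
  (-40) mod 6 = (-4) mod 6 = 6 - 4 = 2
Mesh after 40 steps: gear-0 tooth 16 meets gear-1 tooth 2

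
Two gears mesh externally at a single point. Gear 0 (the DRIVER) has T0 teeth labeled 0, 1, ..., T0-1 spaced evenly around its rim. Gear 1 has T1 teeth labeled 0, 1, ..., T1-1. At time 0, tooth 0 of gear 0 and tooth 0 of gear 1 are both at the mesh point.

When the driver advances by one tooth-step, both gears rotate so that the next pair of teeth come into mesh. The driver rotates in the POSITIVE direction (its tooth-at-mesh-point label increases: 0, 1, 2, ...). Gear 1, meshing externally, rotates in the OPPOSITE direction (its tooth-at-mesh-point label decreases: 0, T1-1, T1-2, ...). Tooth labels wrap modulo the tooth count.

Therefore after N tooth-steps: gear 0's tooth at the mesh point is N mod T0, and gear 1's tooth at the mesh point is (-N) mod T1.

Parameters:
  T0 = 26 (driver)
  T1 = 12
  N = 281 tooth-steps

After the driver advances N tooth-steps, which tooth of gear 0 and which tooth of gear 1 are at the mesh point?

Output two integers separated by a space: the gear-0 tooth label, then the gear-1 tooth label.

Gear 0 (driver, T0=26): tooth at mesh = N mod T0
  281 = 10 * 26 + 21, so 281 mod 26 = 21
  gear 0 tooth = 21
Gear 1 (driven, T1=12): tooth at mesh = (-N) mod T1
  281 = 23 * 12 + 5, so 281 mod 12 = 5
  (-281) mod 12 = (-5) mod 12 = 12 - 5 = 7
Mesh after 281 steps: gear-0 tooth 21 meets gear-1 tooth 7

Answer: 21 7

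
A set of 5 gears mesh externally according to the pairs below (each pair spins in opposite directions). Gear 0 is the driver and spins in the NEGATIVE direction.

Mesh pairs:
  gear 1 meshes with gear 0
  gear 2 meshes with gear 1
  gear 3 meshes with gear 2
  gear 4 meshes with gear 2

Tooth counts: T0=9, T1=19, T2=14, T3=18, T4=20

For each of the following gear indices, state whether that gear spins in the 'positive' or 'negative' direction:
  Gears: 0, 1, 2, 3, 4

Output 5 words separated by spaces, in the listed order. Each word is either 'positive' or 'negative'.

Gear 0 (driver): negative (depth 0)
  gear 1: meshes with gear 0 -> depth 1 -> positive (opposite of gear 0)
  gear 2: meshes with gear 1 -> depth 2 -> negative (opposite of gear 1)
  gear 3: meshes with gear 2 -> depth 3 -> positive (opposite of gear 2)
  gear 4: meshes with gear 2 -> depth 3 -> positive (opposite of gear 2)
Queried indices 0, 1, 2, 3, 4 -> negative, positive, negative, positive, positive

Answer: negative positive negative positive positive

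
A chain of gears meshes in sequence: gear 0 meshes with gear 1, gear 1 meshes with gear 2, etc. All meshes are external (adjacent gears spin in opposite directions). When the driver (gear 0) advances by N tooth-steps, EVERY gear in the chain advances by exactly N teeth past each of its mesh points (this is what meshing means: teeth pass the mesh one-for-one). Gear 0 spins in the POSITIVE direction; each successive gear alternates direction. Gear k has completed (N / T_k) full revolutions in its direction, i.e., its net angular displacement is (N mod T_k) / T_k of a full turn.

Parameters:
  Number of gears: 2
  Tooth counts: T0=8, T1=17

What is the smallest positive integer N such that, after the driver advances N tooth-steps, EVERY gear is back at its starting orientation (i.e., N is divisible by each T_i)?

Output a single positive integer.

Gear k returns to start when N is a multiple of T_k.
All gears at start simultaneously when N is a common multiple of [8, 17]; the smallest such N is lcm(8, 17).
Start: lcm = T0 = 8
Fold in T1=17: gcd(8, 17) = 1; lcm(8, 17) = 8 * 17 / 1 = 136 / 1 = 136
Full cycle length = 136

Answer: 136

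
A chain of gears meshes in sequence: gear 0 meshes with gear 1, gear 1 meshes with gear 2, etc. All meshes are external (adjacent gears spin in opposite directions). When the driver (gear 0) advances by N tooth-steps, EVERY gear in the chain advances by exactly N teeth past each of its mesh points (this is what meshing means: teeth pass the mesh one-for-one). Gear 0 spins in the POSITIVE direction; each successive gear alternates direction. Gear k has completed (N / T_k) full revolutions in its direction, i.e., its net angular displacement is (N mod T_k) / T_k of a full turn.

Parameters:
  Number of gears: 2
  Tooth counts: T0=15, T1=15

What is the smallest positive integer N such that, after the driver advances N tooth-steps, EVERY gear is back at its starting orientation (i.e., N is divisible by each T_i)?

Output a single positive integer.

Gear k returns to start when N is a multiple of T_k.
All gears at start simultaneously when N is a common multiple of [15, 15]; the smallest such N is lcm(15, 15).
Start: lcm = T0 = 15
Fold in T1=15: gcd(15, 15) = 15; lcm(15, 15) = 15 * 15 / 15 = 225 / 15 = 15
Full cycle length = 15

Answer: 15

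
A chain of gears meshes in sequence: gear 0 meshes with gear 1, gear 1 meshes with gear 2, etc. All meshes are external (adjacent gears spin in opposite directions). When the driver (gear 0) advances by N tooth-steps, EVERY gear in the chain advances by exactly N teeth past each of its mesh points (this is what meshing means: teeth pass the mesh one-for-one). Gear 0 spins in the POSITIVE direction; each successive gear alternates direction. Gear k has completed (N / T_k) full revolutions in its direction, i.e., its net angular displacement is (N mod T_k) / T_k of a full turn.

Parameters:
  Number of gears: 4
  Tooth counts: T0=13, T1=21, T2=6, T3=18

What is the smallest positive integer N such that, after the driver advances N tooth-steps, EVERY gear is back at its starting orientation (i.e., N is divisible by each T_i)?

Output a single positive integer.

Answer: 1638

Derivation:
Gear k returns to start when N is a multiple of T_k.
All gears at start simultaneously when N is a common multiple of [13, 21, 6, 18]; the smallest such N is lcm(13, 21, 6, 18).
Start: lcm = T0 = 13
Fold in T1=21: gcd(13, 21) = 1; lcm(13, 21) = 13 * 21 / 1 = 273 / 1 = 273
Fold in T2=6: gcd(273, 6) = 3; lcm(273, 6) = 273 * 6 / 3 = 1638 / 3 = 546
Fold in T3=18: gcd(546, 18) = 6; lcm(546, 18) = 546 * 18 / 6 = 9828 / 6 = 1638
Full cycle length = 1638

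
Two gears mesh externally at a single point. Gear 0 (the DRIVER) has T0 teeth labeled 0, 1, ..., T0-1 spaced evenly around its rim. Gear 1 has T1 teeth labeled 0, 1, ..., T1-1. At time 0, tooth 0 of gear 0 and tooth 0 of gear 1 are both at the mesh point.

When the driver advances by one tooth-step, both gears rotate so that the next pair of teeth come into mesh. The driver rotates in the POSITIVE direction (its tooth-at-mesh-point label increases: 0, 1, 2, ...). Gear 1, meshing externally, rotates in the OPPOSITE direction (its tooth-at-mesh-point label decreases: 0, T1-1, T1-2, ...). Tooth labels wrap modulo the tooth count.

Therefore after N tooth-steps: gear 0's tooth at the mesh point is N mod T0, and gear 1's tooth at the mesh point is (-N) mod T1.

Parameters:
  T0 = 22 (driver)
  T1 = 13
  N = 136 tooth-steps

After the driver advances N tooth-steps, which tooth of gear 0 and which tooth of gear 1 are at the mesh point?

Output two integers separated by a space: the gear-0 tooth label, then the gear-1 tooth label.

Gear 0 (driver, T0=22): tooth at mesh = N mod T0
  136 = 6 * 22 + 4, so 136 mod 22 = 4
  gear 0 tooth = 4
Gear 1 (driven, T1=13): tooth at mesh = (-N) mod T1
  136 = 10 * 13 + 6, so 136 mod 13 = 6
  (-136) mod 13 = (-6) mod 13 = 13 - 6 = 7
Mesh after 136 steps: gear-0 tooth 4 meets gear-1 tooth 7

Answer: 4 7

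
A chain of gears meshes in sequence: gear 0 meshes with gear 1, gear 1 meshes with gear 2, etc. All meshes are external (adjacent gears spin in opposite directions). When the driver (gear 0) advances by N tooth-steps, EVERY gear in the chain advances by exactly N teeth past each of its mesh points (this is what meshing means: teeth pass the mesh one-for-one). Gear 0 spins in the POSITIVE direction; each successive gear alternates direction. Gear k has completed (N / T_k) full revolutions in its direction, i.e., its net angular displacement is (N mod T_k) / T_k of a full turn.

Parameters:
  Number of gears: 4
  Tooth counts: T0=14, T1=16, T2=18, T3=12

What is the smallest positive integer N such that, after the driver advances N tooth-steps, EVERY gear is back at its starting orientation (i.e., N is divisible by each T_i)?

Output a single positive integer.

Gear k returns to start when N is a multiple of T_k.
All gears at start simultaneously when N is a common multiple of [14, 16, 18, 12]; the smallest such N is lcm(14, 16, 18, 12).
Start: lcm = T0 = 14
Fold in T1=16: gcd(14, 16) = 2; lcm(14, 16) = 14 * 16 / 2 = 224 / 2 = 112
Fold in T2=18: gcd(112, 18) = 2; lcm(112, 18) = 112 * 18 / 2 = 2016 / 2 = 1008
Fold in T3=12: gcd(1008, 12) = 12; lcm(1008, 12) = 1008 * 12 / 12 = 12096 / 12 = 1008
Full cycle length = 1008

Answer: 1008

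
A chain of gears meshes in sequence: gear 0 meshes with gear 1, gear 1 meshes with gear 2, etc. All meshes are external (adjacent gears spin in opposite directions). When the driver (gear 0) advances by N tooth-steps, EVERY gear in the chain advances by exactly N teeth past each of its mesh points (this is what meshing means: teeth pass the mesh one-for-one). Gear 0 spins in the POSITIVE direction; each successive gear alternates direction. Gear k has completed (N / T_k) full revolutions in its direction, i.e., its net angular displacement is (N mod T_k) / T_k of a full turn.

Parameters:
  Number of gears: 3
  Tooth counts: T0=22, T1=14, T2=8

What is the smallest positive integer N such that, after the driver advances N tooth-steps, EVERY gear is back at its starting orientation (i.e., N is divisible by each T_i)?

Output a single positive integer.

Gear k returns to start when N is a multiple of T_k.
All gears at start simultaneously when N is a common multiple of [22, 14, 8]; the smallest such N is lcm(22, 14, 8).
Start: lcm = T0 = 22
Fold in T1=14: gcd(22, 14) = 2; lcm(22, 14) = 22 * 14 / 2 = 308 / 2 = 154
Fold in T2=8: gcd(154, 8) = 2; lcm(154, 8) = 154 * 8 / 2 = 1232 / 2 = 616
Full cycle length = 616

Answer: 616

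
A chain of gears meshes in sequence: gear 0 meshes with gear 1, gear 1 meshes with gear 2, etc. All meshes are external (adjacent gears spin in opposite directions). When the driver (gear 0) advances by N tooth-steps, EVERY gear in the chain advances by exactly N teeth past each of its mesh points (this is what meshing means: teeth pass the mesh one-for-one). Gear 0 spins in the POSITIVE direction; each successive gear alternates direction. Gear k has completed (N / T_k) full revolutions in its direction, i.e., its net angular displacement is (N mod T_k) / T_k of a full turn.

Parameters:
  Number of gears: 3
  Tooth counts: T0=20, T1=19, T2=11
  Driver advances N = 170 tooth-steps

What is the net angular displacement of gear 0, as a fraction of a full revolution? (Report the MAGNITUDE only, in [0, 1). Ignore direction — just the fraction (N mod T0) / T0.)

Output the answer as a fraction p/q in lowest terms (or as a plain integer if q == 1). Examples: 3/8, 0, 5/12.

Chain of 3 gears, tooth counts: [20, 19, 11]
  gear 0: T0=20, direction=positive, advance = 170 mod 20 = 10 teeth = 10/20 turn
  gear 1: T1=19, direction=negative, advance = 170 mod 19 = 18 teeth = 18/19 turn
  gear 2: T2=11, direction=positive, advance = 170 mod 11 = 5 teeth = 5/11 turn
Gear 0: 170 mod 20 = 10
Fraction = 10 / 20 = 1/2 (gcd(10,20)=10) = 1/2

Answer: 1/2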